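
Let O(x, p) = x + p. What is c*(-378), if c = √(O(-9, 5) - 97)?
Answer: -378*I*√101 ≈ -3798.9*I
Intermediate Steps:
O(x, p) = p + x
c = I*√101 (c = √((5 - 9) - 97) = √(-4 - 97) = √(-101) = I*√101 ≈ 10.05*I)
c*(-378) = (I*√101)*(-378) = -378*I*√101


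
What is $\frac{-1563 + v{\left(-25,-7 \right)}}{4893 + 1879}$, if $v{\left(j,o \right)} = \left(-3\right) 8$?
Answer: $- \frac{1587}{6772} \approx -0.23435$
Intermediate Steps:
$v{\left(j,o \right)} = -24$
$\frac{-1563 + v{\left(-25,-7 \right)}}{4893 + 1879} = \frac{-1563 - 24}{4893 + 1879} = - \frac{1587}{6772}$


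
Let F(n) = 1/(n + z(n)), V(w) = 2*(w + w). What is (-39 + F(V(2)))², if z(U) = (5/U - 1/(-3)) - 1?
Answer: 55130625/36481 ≈ 1511.2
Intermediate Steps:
V(w) = 4*w (V(w) = 2*(2*w) = 4*w)
z(U) = -⅔ + 5/U (z(U) = (5/U - 1*(-⅓)) - 1 = (5/U + ⅓) - 1 = (⅓ + 5/U) - 1 = -⅔ + 5/U)
F(n) = 1/(-⅔ + n + 5/n) (F(n) = 1/(n + (-⅔ + 5/n)) = 1/(-⅔ + n + 5/n))
(-39 + F(V(2)))² = (-39 + 3*(4*2)/(15 + (4*2)*(-2 + 3*(4*2))))² = (-39 + 3*8/(15 + 8*(-2 + 3*8)))² = (-39 + 3*8/(15 + 8*(-2 + 24)))² = (-39 + 3*8/(15 + 8*22))² = (-39 + 3*8/(15 + 176))² = (-39 + 3*8/191)² = (-39 + 3*8*(1/191))² = (-39 + 24/191)² = (-7425/191)² = 55130625/36481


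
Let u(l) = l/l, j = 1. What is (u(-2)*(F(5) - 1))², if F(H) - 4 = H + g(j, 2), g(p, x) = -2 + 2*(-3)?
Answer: 0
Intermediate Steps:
g(p, x) = -8 (g(p, x) = -2 - 6 = -8)
u(l) = 1
F(H) = -4 + H (F(H) = 4 + (H - 8) = 4 + (-8 + H) = -4 + H)
(u(-2)*(F(5) - 1))² = (1*((-4 + 5) - 1))² = (1*(1 - 1))² = (1*0)² = 0² = 0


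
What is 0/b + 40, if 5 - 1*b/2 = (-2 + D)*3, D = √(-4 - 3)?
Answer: 40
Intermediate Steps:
D = I*√7 (D = √(-7) = I*√7 ≈ 2.6458*I)
b = 22 - 6*I*√7 (b = 10 - 2*(-2 + I*√7)*3 = 10 - 2*(-6 + 3*I*√7) = 10 + (12 - 6*I*√7) = 22 - 6*I*√7 ≈ 22.0 - 15.875*I)
0/b + 40 = 0/(22 - 6*I*√7) + 40 = 0 + 40 = 40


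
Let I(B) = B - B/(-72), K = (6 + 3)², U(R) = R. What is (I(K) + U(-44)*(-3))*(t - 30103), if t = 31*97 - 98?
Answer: -23291661/4 ≈ -5.8229e+6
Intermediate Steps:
K = 81 (K = 9² = 81)
t = 2909 (t = 3007 - 98 = 2909)
I(B) = 73*B/72 (I(B) = B - B*(-1)/72 = B - (-1)*B/72 = B + B/72 = 73*B/72)
(I(K) + U(-44)*(-3))*(t - 30103) = ((73/72)*81 - 44*(-3))*(2909 - 30103) = (657/8 + 132)*(-27194) = (1713/8)*(-27194) = -23291661/4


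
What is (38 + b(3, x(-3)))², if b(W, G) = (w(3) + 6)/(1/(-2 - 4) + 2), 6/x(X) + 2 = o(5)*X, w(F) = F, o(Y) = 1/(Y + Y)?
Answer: 222784/121 ≈ 1841.2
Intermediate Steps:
o(Y) = 1/(2*Y)
x(X) = 6/(-2 + X/10) (x(X) = 6/(-2 + ((½)/5)*X) = 6/(-2 + ((½)*(⅕))*X) = 6/(-2 + X/10))
b(W, G) = 54/11 (b(W, G) = (3 + 6)/(1/(-2 - 4) + 2) = 9/(1/(-6) + 2) = 9/(-⅙ + 2) = 9/(11/6) = 9*(6/11) = 54/11)
(38 + b(3, x(-3)))² = (38 + 54/11)² = (472/11)² = 222784/121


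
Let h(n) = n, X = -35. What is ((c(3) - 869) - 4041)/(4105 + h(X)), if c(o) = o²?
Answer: -4901/4070 ≈ -1.2042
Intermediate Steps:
((c(3) - 869) - 4041)/(4105 + h(X)) = ((3² - 869) - 4041)/(4105 - 35) = ((9 - 869) - 4041)/4070 = (-860 - 4041)*(1/4070) = -4901*1/4070 = -4901/4070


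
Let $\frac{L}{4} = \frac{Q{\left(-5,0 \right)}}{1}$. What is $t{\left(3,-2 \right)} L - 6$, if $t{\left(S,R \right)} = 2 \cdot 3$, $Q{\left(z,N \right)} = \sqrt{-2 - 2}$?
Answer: $-6 + 48 i \approx -6.0 + 48.0 i$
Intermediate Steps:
$Q{\left(z,N \right)} = 2 i$ ($Q{\left(z,N \right)} = \sqrt{-4} = 2 i$)
$L = 8 i$ ($L = 4 \frac{2 i}{1} = 4 \cdot 2 i 1 = 4 \cdot 2 i = 8 i \approx 8.0 i$)
$t{\left(S,R \right)} = 6$
$t{\left(3,-2 \right)} L - 6 = 6 \cdot 8 i - 6 = 48 i - 6 = -6 + 48 i$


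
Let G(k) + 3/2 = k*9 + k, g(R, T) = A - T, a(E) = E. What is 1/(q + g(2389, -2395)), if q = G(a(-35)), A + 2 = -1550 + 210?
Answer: 2/1403 ≈ 0.0014255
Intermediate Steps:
A = -1342 (A = -2 + (-1550 + 210) = -2 - 1340 = -1342)
g(R, T) = -1342 - T
G(k) = -3/2 + 10*k (G(k) = -3/2 + (k*9 + k) = -3/2 + (9*k + k) = -3/2 + 10*k)
q = -703/2 (q = -3/2 + 10*(-35) = -3/2 - 350 = -703/2 ≈ -351.50)
1/(q + g(2389, -2395)) = 1/(-703/2 + (-1342 - 1*(-2395))) = 1/(-703/2 + (-1342 + 2395)) = 1/(-703/2 + 1053) = 1/(1403/2) = 2/1403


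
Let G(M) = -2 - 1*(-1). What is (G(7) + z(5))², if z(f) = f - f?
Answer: 1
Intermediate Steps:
z(f) = 0
G(M) = -1 (G(M) = -2 + 1 = -1)
(G(7) + z(5))² = (-1 + 0)² = (-1)² = 1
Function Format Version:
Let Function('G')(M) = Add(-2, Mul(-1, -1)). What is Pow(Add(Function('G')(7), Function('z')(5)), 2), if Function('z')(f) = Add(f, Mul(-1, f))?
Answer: 1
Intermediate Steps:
Function('z')(f) = 0
Function('G')(M) = -1 (Function('G')(M) = Add(-2, 1) = -1)
Pow(Add(Function('G')(7), Function('z')(5)), 2) = Pow(Add(-1, 0), 2) = Pow(-1, 2) = 1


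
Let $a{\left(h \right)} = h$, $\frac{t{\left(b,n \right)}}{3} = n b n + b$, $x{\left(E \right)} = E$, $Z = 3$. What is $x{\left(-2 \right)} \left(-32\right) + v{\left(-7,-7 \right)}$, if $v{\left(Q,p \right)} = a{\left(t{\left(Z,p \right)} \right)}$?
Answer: $514$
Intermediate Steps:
$t{\left(b,n \right)} = 3 b + 3 b n^{2}$ ($t{\left(b,n \right)} = 3 \left(n b n + b\right) = 3 \left(b n n + b\right) = 3 \left(b n^{2} + b\right) = 3 \left(b + b n^{2}\right) = 3 b + 3 b n^{2}$)
$v{\left(Q,p \right)} = 9 + 9 p^{2}$ ($v{\left(Q,p \right)} = 3 \cdot 3 \left(1 + p^{2}\right) = 9 + 9 p^{2}$)
$x{\left(-2 \right)} \left(-32\right) + v{\left(-7,-7 \right)} = \left(-2\right) \left(-32\right) + \left(9 + 9 \left(-7\right)^{2}\right) = 64 + \left(9 + 9 \cdot 49\right) = 64 + \left(9 + 441\right) = 64 + 450 = 514$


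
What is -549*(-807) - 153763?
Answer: 289280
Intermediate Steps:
-549*(-807) - 153763 = 443043 - 153763 = 289280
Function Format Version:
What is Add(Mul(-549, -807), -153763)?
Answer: 289280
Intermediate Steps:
Add(Mul(-549, -807), -153763) = Add(443043, -153763) = 289280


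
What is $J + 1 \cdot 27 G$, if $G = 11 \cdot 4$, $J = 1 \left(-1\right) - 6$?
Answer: $1181$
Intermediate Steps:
$J = -7$ ($J = -1 - 6 = -7$)
$G = 44$
$J + 1 \cdot 27 G = -7 + 1 \cdot 27 \cdot 44 = -7 + 27 \cdot 44 = -7 + 1188 = 1181$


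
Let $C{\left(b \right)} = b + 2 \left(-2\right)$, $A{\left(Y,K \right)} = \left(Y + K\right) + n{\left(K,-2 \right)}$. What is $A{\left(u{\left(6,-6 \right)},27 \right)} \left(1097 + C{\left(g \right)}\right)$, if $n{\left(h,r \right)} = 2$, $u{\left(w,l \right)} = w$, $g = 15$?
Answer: $38780$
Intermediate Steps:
$A{\left(Y,K \right)} = 2 + K + Y$ ($A{\left(Y,K \right)} = \left(Y + K\right) + 2 = \left(K + Y\right) + 2 = 2 + K + Y$)
$C{\left(b \right)} = -4 + b$ ($C{\left(b \right)} = b - 4 = -4 + b$)
$A{\left(u{\left(6,-6 \right)},27 \right)} \left(1097 + C{\left(g \right)}\right) = \left(2 + 27 + 6\right) \left(1097 + \left(-4 + 15\right)\right) = 35 \left(1097 + 11\right) = 35 \cdot 1108 = 38780$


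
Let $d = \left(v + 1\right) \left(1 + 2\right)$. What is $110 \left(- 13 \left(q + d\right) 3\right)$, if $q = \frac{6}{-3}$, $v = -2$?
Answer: $21450$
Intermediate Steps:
$q = -2$ ($q = 6 \left(- \frac{1}{3}\right) = -2$)
$d = -3$ ($d = \left(-2 + 1\right) \left(1 + 2\right) = \left(-1\right) 3 = -3$)
$110 \left(- 13 \left(q + d\right) 3\right) = 110 \left(- 13 \left(-2 - 3\right) 3\right) = 110 \left(- 13 \left(\left(-5\right) 3\right)\right) = 110 \left(\left(-13\right) \left(-15\right)\right) = 110 \cdot 195 = 21450$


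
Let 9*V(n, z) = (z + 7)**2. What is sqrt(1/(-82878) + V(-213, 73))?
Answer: sqrt(4884453523522)/82878 ≈ 26.667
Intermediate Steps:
V(n, z) = (7 + z)**2/9 (V(n, z) = (z + 7)**2/9 = (7 + z)**2/9)
sqrt(1/(-82878) + V(-213, 73)) = sqrt(1/(-82878) + (7 + 73)**2/9) = sqrt(-1/82878 + (1/9)*80**2) = sqrt(-1/82878 + (1/9)*6400) = sqrt(-1/82878 + 6400/9) = sqrt(176806397/248634) = sqrt(4884453523522)/82878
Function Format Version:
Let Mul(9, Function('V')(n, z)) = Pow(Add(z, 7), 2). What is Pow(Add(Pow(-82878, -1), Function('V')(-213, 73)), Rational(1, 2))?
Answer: Mul(Rational(1, 82878), Pow(4884453523522, Rational(1, 2))) ≈ 26.667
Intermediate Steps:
Function('V')(n, z) = Mul(Rational(1, 9), Pow(Add(7, z), 2)) (Function('V')(n, z) = Mul(Rational(1, 9), Pow(Add(z, 7), 2)) = Mul(Rational(1, 9), Pow(Add(7, z), 2)))
Pow(Add(Pow(-82878, -1), Function('V')(-213, 73)), Rational(1, 2)) = Pow(Add(Pow(-82878, -1), Mul(Rational(1, 9), Pow(Add(7, 73), 2))), Rational(1, 2)) = Pow(Add(Rational(-1, 82878), Mul(Rational(1, 9), Pow(80, 2))), Rational(1, 2)) = Pow(Add(Rational(-1, 82878), Mul(Rational(1, 9), 6400)), Rational(1, 2)) = Pow(Add(Rational(-1, 82878), Rational(6400, 9)), Rational(1, 2)) = Pow(Rational(176806397, 248634), Rational(1, 2)) = Mul(Rational(1, 82878), Pow(4884453523522, Rational(1, 2)))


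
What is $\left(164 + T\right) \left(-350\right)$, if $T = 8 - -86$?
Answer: $-90300$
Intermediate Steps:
$T = 94$ ($T = 8 + 86 = 94$)
$\left(164 + T\right) \left(-350\right) = \left(164 + 94\right) \left(-350\right) = 258 \left(-350\right) = -90300$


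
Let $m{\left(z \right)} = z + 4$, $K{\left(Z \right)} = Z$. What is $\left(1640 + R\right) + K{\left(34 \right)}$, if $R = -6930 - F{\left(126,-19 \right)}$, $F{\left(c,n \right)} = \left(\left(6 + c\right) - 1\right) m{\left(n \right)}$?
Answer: $-3291$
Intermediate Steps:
$m{\left(z \right)} = 4 + z$
$F{\left(c,n \right)} = \left(4 + n\right) \left(5 + c\right)$ ($F{\left(c,n \right)} = \left(\left(6 + c\right) - 1\right) \left(4 + n\right) = \left(5 + c\right) \left(4 + n\right) = \left(4 + n\right) \left(5 + c\right)$)
$R = -4965$ ($R = -6930 - \left(4 - 19\right) \left(5 + 126\right) = -6930 - \left(-15\right) 131 = -6930 - -1965 = -6930 + 1965 = -4965$)
$\left(1640 + R\right) + K{\left(34 \right)} = \left(1640 - 4965\right) + 34 = -3325 + 34 = -3291$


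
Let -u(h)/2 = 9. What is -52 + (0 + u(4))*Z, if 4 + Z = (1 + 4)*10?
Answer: -880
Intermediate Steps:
u(h) = -18 (u(h) = -2*9 = -18)
Z = 46 (Z = -4 + (1 + 4)*10 = -4 + 5*10 = -4 + 50 = 46)
-52 + (0 + u(4))*Z = -52 + (0 - 18)*46 = -52 - 18*46 = -52 - 828 = -880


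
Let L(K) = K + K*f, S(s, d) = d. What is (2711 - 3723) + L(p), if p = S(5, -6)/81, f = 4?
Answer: -27334/27 ≈ -1012.4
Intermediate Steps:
p = -2/27 (p = -6/81 = -6*1/81 = -2/27 ≈ -0.074074)
L(K) = 5*K (L(K) = K + K*4 = K + 4*K = 5*K)
(2711 - 3723) + L(p) = (2711 - 3723) + 5*(-2/27) = -1012 - 10/27 = -27334/27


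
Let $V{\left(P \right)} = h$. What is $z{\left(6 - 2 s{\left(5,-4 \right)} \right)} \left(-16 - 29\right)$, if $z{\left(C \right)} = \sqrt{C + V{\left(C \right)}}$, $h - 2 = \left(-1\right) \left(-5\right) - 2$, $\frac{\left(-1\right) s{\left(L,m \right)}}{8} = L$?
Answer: $- 45 \sqrt{91} \approx -429.27$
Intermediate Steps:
$s{\left(L,m \right)} = - 8 L$
$h = 5$ ($h = 2 - -3 = 2 + \left(5 - 2\right) = 2 + 3 = 5$)
$V{\left(P \right)} = 5$
$z{\left(C \right)} = \sqrt{5 + C}$ ($z{\left(C \right)} = \sqrt{C + 5} = \sqrt{5 + C}$)
$z{\left(6 - 2 s{\left(5,-4 \right)} \right)} \left(-16 - 29\right) = \sqrt{5 - \left(-6 + 2 \left(\left(-8\right) 5\right)\right)} \left(-16 - 29\right) = \sqrt{5 + \left(6 - -80\right)} \left(-45\right) = \sqrt{5 + \left(6 + 80\right)} \left(-45\right) = \sqrt{5 + 86} \left(-45\right) = \sqrt{91} \left(-45\right) = - 45 \sqrt{91}$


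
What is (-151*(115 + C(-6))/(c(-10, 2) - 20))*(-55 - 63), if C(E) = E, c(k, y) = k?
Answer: -971081/15 ≈ -64739.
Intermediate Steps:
(-151*(115 + C(-6))/(c(-10, 2) - 20))*(-55 - 63) = (-151*(115 - 6)/(-10 - 20))*(-55 - 63) = -151/((-30/109))*(-118) = -151/((-30*1/109))*(-118) = -151/(-30/109)*(-118) = -151*(-109/30)*(-118) = (16459/30)*(-118) = -971081/15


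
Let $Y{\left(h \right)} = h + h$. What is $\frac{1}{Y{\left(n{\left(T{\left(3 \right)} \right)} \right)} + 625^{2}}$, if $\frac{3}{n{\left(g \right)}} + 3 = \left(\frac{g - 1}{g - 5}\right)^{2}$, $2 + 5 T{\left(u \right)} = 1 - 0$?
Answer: $\frac{83}{32421706} \approx 2.56 \cdot 10^{-6}$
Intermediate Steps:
$T{\left(u \right)} = - \frac{1}{5}$ ($T{\left(u \right)} = - \frac{2}{5} + \frac{1 - 0}{5} = - \frac{2}{5} + \frac{1 + 0}{5} = - \frac{2}{5} + \frac{1}{5} \cdot 1 = - \frac{2}{5} + \frac{1}{5} = - \frac{1}{5}$)
$n{\left(g \right)} = \frac{3}{-3 + \frac{\left(-1 + g\right)^{2}}{\left(-5 + g\right)^{2}}}$ ($n{\left(g \right)} = \frac{3}{-3 + \left(\frac{g - 1}{g - 5}\right)^{2}} = \frac{3}{-3 + \left(\frac{-1 + g}{-5 + g}\right)^{2}} = \frac{3}{-3 + \frac{\left(-1 + g\right)^{2}}{\left(-5 + g\right)^{2}}}$)
$Y{\left(h \right)} = 2 h$
$\frac{1}{Y{\left(n{\left(T{\left(3 \right)} \right)} \right)} + 625^{2}} = \frac{1}{2 \left(- \frac{3 \left(-5 - \frac{1}{5}\right)^{2}}{- \left(-1 - \frac{1}{5}\right)^{2} + 3 \left(-5 - \frac{1}{5}\right)^{2}}\right) + 625^{2}} = \frac{1}{2 \left(- \frac{3 \left(- \frac{26}{5}\right)^{2}}{- \left(- \frac{6}{5}\right)^{2} + 3 \left(- \frac{26}{5}\right)^{2}}\right) + 390625} = \frac{1}{2 \left(\left(-3\right) \frac{676}{25} \frac{1}{\left(-1\right) \frac{36}{25} + 3 \cdot \frac{676}{25}}\right) + 390625} = \frac{1}{2 \left(\left(-3\right) \frac{676}{25} \frac{1}{- \frac{36}{25} + \frac{2028}{25}}\right) + 390625} = \frac{1}{2 \left(\left(-3\right) \frac{676}{25} \frac{1}{\frac{1992}{25}}\right) + 390625} = \frac{1}{2 \left(\left(-3\right) \frac{676}{25} \cdot \frac{25}{1992}\right) + 390625} = \frac{1}{2 \left(- \frac{169}{166}\right) + 390625} = \frac{1}{- \frac{169}{83} + 390625} = \frac{1}{\frac{32421706}{83}} = \frac{83}{32421706}$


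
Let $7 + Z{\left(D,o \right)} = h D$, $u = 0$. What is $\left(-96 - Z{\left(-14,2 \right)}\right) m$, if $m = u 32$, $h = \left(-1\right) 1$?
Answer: $0$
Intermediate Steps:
$h = -1$
$m = 0$ ($m = 0 \cdot 32 = 0$)
$Z{\left(D,o \right)} = -7 - D$
$\left(-96 - Z{\left(-14,2 \right)}\right) m = \left(-96 - \left(-7 - -14\right)\right) 0 = \left(-96 - \left(-7 + 14\right)\right) 0 = \left(-96 - 7\right) 0 = \left(-103\right) 0 = 0$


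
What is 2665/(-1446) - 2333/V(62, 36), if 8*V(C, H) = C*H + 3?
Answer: -3660491/359090 ≈ -10.194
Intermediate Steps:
V(C, H) = 3/8 + C*H/8 (V(C, H) = (C*H + 3)/8 = (3 + C*H)/8 = 3/8 + C*H/8)
2665/(-1446) - 2333/V(62, 36) = 2665/(-1446) - 2333/(3/8 + (⅛)*62*36) = 2665*(-1/1446) - 2333/(3/8 + 279) = -2665/1446 - 2333/2235/8 = -2665/1446 - 2333*8/2235 = -2665/1446 - 18664/2235 = -3660491/359090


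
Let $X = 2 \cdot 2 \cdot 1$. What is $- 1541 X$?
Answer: $-6164$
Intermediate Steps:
$X = 4$ ($X = 4 \cdot 1 = 4$)
$- 1541 X = \left(-1541\right) 4 = -6164$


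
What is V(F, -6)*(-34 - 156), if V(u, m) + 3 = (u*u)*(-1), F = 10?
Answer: 19570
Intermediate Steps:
V(u, m) = -3 - u² (V(u, m) = -3 + (u*u)*(-1) = -3 + u²*(-1) = -3 - u²)
V(F, -6)*(-34 - 156) = (-3 - 1*10²)*(-34 - 156) = (-3 - 1*100)*(-190) = (-3 - 100)*(-190) = -103*(-190) = 19570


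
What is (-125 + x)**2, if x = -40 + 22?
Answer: 20449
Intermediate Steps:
x = -18
(-125 + x)**2 = (-125 - 18)**2 = (-143)**2 = 20449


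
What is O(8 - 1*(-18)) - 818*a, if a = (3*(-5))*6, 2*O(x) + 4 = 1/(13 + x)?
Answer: 5742205/78 ≈ 73618.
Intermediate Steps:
O(x) = -2 + 1/(2*(13 + x))
a = -90 (a = -15*6 = -90)
O(8 - 1*(-18)) - 818*a = (-51 - 4*(8 - 1*(-18)))/(2*(13 + (8 - 1*(-18)))) - 818*(-90) = (-51 - 4*(8 + 18))/(2*(13 + (8 + 18))) + 73620 = (-51 - 4*26)/(2*(13 + 26)) + 73620 = (½)*(-51 - 104)/39 + 73620 = (½)*(1/39)*(-155) + 73620 = -155/78 + 73620 = 5742205/78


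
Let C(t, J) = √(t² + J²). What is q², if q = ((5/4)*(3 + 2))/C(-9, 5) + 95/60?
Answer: 43891/15264 + 475*√106/2544 ≈ 4.7978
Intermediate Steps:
C(t, J) = √(J² + t²)
q = 19/12 + 25*√106/424 (q = ((5/4)*(3 + 2))/(√(5² + (-9)²)) + 95/60 = ((5*(¼))*5)/(√(25 + 81)) + 95*(1/60) = ((5/4)*5)/(√106) + 19/12 = 25*(√106/106)/4 + 19/12 = 25*√106/424 + 19/12 = 19/12 + 25*√106/424 ≈ 2.1904)
q² = (19/12 + 25*√106/424)²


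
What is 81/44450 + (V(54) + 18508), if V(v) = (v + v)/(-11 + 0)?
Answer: 9044686891/488950 ≈ 18498.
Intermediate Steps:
V(v) = -2*v/11 (V(v) = (2*v)/(-11) = (2*v)*(-1/11) = -2*v/11)
81/44450 + (V(54) + 18508) = 81/44450 + (-2/11*54 + 18508) = 81*(1/44450) + (-108/11 + 18508) = 81/44450 + 203480/11 = 9044686891/488950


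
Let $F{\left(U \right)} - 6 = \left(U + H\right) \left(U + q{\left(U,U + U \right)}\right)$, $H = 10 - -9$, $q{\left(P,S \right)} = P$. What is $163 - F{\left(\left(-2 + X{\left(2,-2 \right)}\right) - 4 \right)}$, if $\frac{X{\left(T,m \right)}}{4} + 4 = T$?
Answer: $297$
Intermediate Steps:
$H = 19$ ($H = 10 + 9 = 19$)
$X{\left(T,m \right)} = -16 + 4 T$
$F{\left(U \right)} = 6 + 2 U \left(19 + U\right)$ ($F{\left(U \right)} = 6 + \left(U + 19\right) \left(U + U\right) = 6 + \left(19 + U\right) 2 U = 6 + 2 U \left(19 + U\right)$)
$163 - F{\left(\left(-2 + X{\left(2,-2 \right)}\right) - 4 \right)} = 163 - \left(6 + 2 \left(\left(-2 + \left(-16 + 4 \cdot 2\right)\right) - 4\right)^{2} + 38 \left(\left(-2 + \left(-16 + 4 \cdot 2\right)\right) - 4\right)\right) = 163 - \left(6 + 2 \left(\left(-2 + \left(-16 + 8\right)\right) - 4\right)^{2} + 38 \left(\left(-2 + \left(-16 + 8\right)\right) - 4\right)\right) = 163 - \left(6 + 2 \left(\left(-2 - 8\right) - 4\right)^{2} + 38 \left(\left(-2 - 8\right) - 4\right)\right) = 163 - \left(6 + 2 \left(-10 - 4\right)^{2} + 38 \left(-10 - 4\right)\right) = 163 - \left(6 + 2 \left(-14\right)^{2} + 38 \left(-14\right)\right) = 163 - \left(6 + 2 \cdot 196 - 532\right) = 163 - \left(6 + 392 - 532\right) = 163 - -134 = 163 + 134 = 297$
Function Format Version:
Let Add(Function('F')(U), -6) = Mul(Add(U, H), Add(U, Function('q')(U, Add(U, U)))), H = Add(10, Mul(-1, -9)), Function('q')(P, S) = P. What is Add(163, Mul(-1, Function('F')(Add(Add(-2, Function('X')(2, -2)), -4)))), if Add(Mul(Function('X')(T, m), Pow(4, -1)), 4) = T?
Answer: 297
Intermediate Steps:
H = 19 (H = Add(10, 9) = 19)
Function('X')(T, m) = Add(-16, Mul(4, T))
Function('F')(U) = Add(6, Mul(2, U, Add(19, U))) (Function('F')(U) = Add(6, Mul(Add(U, 19), Add(U, U))) = Add(6, Mul(Add(19, U), Mul(2, U))) = Add(6, Mul(2, U, Add(19, U))))
Add(163, Mul(-1, Function('F')(Add(Add(-2, Function('X')(2, -2)), -4)))) = Add(163, Mul(-1, Add(6, Mul(2, Pow(Add(Add(-2, Add(-16, Mul(4, 2))), -4), 2)), Mul(38, Add(Add(-2, Add(-16, Mul(4, 2))), -4))))) = Add(163, Mul(-1, Add(6, Mul(2, Pow(Add(Add(-2, Add(-16, 8)), -4), 2)), Mul(38, Add(Add(-2, Add(-16, 8)), -4))))) = Add(163, Mul(-1, Add(6, Mul(2, Pow(Add(Add(-2, -8), -4), 2)), Mul(38, Add(Add(-2, -8), -4))))) = Add(163, Mul(-1, Add(6, Mul(2, Pow(Add(-10, -4), 2)), Mul(38, Add(-10, -4))))) = Add(163, Mul(-1, Add(6, Mul(2, Pow(-14, 2)), Mul(38, -14)))) = Add(163, Mul(-1, Add(6, Mul(2, 196), -532))) = Add(163, Mul(-1, Add(6, 392, -532))) = Add(163, Mul(-1, -134)) = Add(163, 134) = 297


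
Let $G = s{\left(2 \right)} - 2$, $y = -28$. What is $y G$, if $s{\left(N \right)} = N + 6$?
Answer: $-168$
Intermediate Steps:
$s{\left(N \right)} = 6 + N$
$G = 6$ ($G = \left(6 + 2\right) - 2 = 8 - 2 = 6$)
$y G = \left(-28\right) 6 = -168$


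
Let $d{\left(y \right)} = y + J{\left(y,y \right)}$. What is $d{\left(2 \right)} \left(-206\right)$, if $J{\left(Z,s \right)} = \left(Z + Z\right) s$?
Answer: $-2060$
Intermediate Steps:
$J{\left(Z,s \right)} = 2 Z s$
$d{\left(y \right)} = y + 2 y^{2}$ ($d{\left(y \right)} = y + 2 y y = y + 2 y^{2}$)
$d{\left(2 \right)} \left(-206\right) = 2 \left(1 + 2 \cdot 2\right) \left(-206\right) = 2 \left(1 + 4\right) \left(-206\right) = 2 \cdot 5 \left(-206\right) = 10 \left(-206\right) = -2060$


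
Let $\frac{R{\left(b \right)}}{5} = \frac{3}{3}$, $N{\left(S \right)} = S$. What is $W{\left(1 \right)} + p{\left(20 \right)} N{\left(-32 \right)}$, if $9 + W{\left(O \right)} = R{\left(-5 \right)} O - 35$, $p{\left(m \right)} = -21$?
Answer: $633$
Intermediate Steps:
$R{\left(b \right)} = 5$ ($R{\left(b \right)} = 5 \cdot \frac{3}{3} = 5 \cdot 3 \cdot \frac{1}{3} = 5 \cdot 1 = 5$)
$W{\left(O \right)} = -44 + 5 O$ ($W{\left(O \right)} = -9 + \left(5 O - 35\right) = -9 + \left(-35 + 5 O\right) = -44 + 5 O$)
$W{\left(1 \right)} + p{\left(20 \right)} N{\left(-32 \right)} = \left(-44 + 5 \cdot 1\right) - -672 = \left(-44 + 5\right) + 672 = -39 + 672 = 633$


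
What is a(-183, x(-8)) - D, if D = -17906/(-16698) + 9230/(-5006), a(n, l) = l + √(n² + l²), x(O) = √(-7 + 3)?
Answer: 16121276/20897547 + √33485 + 2*I ≈ 183.76 + 2.0*I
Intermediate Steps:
x(O) = 2*I (x(O) = √(-4) = 2*I)
a(n, l) = l + √(l² + n²)
D = -16121276/20897547 (D = -17906*(-1/16698) + 9230*(-1/5006) = 8953/8349 - 4615/2503 = -16121276/20897547 ≈ -0.77144)
a(-183, x(-8)) - D = (2*I + √((2*I)² + (-183)²)) - 1*(-16121276/20897547) = (2*I + √(-4 + 33489)) + 16121276/20897547 = (2*I + √33485) + 16121276/20897547 = (√33485 + 2*I) + 16121276/20897547 = 16121276/20897547 + √33485 + 2*I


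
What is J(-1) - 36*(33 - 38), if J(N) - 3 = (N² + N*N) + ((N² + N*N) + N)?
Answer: 186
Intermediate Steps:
J(N) = 3 + N + 4*N² (J(N) = 3 + ((N² + N*N) + ((N² + N*N) + N)) = 3 + ((N² + N²) + ((N² + N²) + N)) = 3 + (2*N² + (2*N² + N)) = 3 + (2*N² + (N + 2*N²)) = 3 + (N + 4*N²) = 3 + N + 4*N²)
J(-1) - 36*(33 - 38) = (3 - 1 + 4*(-1)²) - 36*(33 - 38) = (3 - 1 + 4*1) - 36*(-5) = (3 - 1 + 4) + 180 = 6 + 180 = 186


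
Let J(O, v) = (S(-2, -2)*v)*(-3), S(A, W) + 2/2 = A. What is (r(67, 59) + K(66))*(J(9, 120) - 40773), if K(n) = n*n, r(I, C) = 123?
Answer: -177784947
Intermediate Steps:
S(A, W) = -1 + A
J(O, v) = 9*v (J(O, v) = ((-1 - 2)*v)*(-3) = -3*v*(-3) = 9*v)
K(n) = n²
(r(67, 59) + K(66))*(J(9, 120) - 40773) = (123 + 66²)*(9*120 - 40773) = (123 + 4356)*(1080 - 40773) = 4479*(-39693) = -177784947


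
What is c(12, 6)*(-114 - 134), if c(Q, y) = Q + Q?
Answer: -5952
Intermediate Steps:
c(Q, y) = 2*Q
c(12, 6)*(-114 - 134) = (2*12)*(-114 - 134) = 24*(-248) = -5952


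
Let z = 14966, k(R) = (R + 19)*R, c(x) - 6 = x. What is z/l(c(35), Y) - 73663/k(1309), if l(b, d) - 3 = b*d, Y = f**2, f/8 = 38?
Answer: -253097277085/6586718290768 ≈ -0.038425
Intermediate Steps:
f = 304 (f = 8*38 = 304)
c(x) = 6 + x
k(R) = R*(19 + R) (k(R) = (19 + R)*R = R*(19 + R))
Y = 92416 (Y = 304**2 = 92416)
l(b, d) = 3 + b*d
z/l(c(35), Y) - 73663/k(1309) = 14966/(3 + (6 + 35)*92416) - 73663*1/(1309*(19 + 1309)) = 14966/(3 + 41*92416) - 73663/(1309*1328) = 14966/(3 + 3789056) - 73663/1738352 = 14966/3789059 - 73663*1/1738352 = 14966*(1/3789059) - 73663/1738352 = 14966/3789059 - 73663/1738352 = -253097277085/6586718290768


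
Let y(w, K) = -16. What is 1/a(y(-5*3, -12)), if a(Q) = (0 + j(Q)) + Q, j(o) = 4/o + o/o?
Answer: -4/61 ≈ -0.065574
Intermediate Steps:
j(o) = 1 + 4/o (j(o) = 4/o + 1 = 1 + 4/o)
a(Q) = Q + (4 + Q)/Q (a(Q) = (0 + (4 + Q)/Q) + Q = (4 + Q)/Q + Q = Q + (4 + Q)/Q)
1/a(y(-5*3, -12)) = 1/(1 - 16 + 4/(-16)) = 1/(1 - 16 + 4*(-1/16)) = 1/(1 - 16 - ¼) = 1/(-61/4) = -4/61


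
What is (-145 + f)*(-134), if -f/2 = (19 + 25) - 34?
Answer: 22110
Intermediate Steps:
f = -20 (f = -2*((19 + 25) - 34) = -2*(44 - 34) = -2*10 = -20)
(-145 + f)*(-134) = (-145 - 20)*(-134) = -165*(-134) = 22110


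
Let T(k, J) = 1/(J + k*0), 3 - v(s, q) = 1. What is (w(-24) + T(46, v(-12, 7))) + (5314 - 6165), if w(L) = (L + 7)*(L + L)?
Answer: -69/2 ≈ -34.500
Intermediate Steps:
v(s, q) = 2 (v(s, q) = 3 - 1*1 = 3 - 1 = 2)
w(L) = 2*L*(7 + L) (w(L) = (7 + L)*(2*L) = 2*L*(7 + L))
T(k, J) = 1/J (T(k, J) = 1/(J + 0) = 1/J)
(w(-24) + T(46, v(-12, 7))) + (5314 - 6165) = (2*(-24)*(7 - 24) + 1/2) + (5314 - 6165) = (2*(-24)*(-17) + 1/2) - 851 = (816 + 1/2) - 851 = 1633/2 - 851 = -69/2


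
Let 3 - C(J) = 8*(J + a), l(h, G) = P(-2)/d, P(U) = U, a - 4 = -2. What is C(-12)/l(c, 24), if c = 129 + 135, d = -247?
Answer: 20501/2 ≈ 10251.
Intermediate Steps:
a = 2 (a = 4 - 2 = 2)
c = 264
l(h, G) = 2/247 (l(h, G) = -2/(-247) = -2*(-1/247) = 2/247)
C(J) = -13 - 8*J (C(J) = 3 - 8*(J + 2) = 3 - 8*(2 + J) = 3 - (16 + 8*J) = 3 + (-16 - 8*J) = -13 - 8*J)
C(-12)/l(c, 24) = (-13 - 8*(-12))/(2/247) = (-13 + 96)*(247/2) = 83*(247/2) = 20501/2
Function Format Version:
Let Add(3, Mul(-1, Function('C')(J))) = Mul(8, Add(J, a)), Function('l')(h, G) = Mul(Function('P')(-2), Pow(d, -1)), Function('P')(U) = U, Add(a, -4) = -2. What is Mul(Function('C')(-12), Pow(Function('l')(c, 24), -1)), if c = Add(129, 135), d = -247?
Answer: Rational(20501, 2) ≈ 10251.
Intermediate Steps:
a = 2 (a = Add(4, -2) = 2)
c = 264
Function('l')(h, G) = Rational(2, 247) (Function('l')(h, G) = Mul(-2, Pow(-247, -1)) = Mul(-2, Rational(-1, 247)) = Rational(2, 247))
Function('C')(J) = Add(-13, Mul(-8, J)) (Function('C')(J) = Add(3, Mul(-1, Mul(8, Add(J, 2)))) = Add(3, Mul(-1, Mul(8, Add(2, J)))) = Add(3, Mul(-1, Add(16, Mul(8, J)))) = Add(3, Add(-16, Mul(-8, J))) = Add(-13, Mul(-8, J)))
Mul(Function('C')(-12), Pow(Function('l')(c, 24), -1)) = Mul(Add(-13, Mul(-8, -12)), Pow(Rational(2, 247), -1)) = Mul(Add(-13, 96), Rational(247, 2)) = Mul(83, Rational(247, 2)) = Rational(20501, 2)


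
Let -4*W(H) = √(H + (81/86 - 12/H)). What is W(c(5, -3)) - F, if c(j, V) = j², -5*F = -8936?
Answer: -8936/5 - √4707898/1720 ≈ -1788.5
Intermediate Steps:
F = 8936/5 (F = -⅕*(-8936) = 8936/5 ≈ 1787.2)
W(H) = -√(81/86 + H - 12/H)/4 (W(H) = -√(H + (81/86 - 12/H))/4 = -√(81/86 + H - 12/H)/4)
W(c(5, -3)) - F = -√(6966 - 88752/(5²) + 7396*5²)/344 - 1*8936/5 = -√(6966 - 88752/25 + 7396*25)/344 - 8936/5 = -√(6966 - 88752*1/25 + 184900)/344 - 8936/5 = -√(6966 - 88752/25 + 184900)/344 - 8936/5 = -√4707898/1720 - 8936/5 = -8936/5 - √4707898/1720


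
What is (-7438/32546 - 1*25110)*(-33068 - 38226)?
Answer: 29132065091206/16273 ≈ 1.7902e+9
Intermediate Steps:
(-7438/32546 - 1*25110)*(-33068 - 38226) = (-7438*1/32546 - 25110)*(-71294) = (-3719/16273 - 25110)*(-71294) = -408618749/16273*(-71294) = 29132065091206/16273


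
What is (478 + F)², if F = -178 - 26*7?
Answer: 13924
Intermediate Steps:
F = -360 (F = -178 - 182 = -360)
(478 + F)² = (478 - 360)² = 118² = 13924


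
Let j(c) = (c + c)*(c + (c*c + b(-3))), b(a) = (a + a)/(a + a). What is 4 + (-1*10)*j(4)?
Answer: -1676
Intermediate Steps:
b(a) = 1 (b(a) = (2*a)/((2*a)) = (2*a)*(1/(2*a)) = 1)
j(c) = 2*c*(1 + c + c**2) (j(c) = (c + c)*(c + (c*c + 1)) = (2*c)*(c + (c**2 + 1)) = (2*c)*(c + (1 + c**2)) = (2*c)*(1 + c + c**2) = 2*c*(1 + c + c**2))
4 + (-1*10)*j(4) = 4 + (-1*10)*(2*4*(1 + 4 + 4**2)) = 4 - 20*4*(1 + 4 + 16) = 4 - 20*4*21 = 4 - 10*168 = 4 - 1680 = -1676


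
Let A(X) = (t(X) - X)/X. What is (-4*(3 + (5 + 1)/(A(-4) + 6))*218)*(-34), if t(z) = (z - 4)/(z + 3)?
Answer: 148240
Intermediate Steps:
t(z) = (-4 + z)/(3 + z)
A(X) = (-X + (-4 + X)/(3 + X))/X (A(X) = ((-4 + X)/(3 + X) - X)/X = (-X + (-4 + X)/(3 + X))/X)
(-4*(3 + (5 + 1)/(A(-4) + 6))*218)*(-34) = (-4*(3 + (5 + 1)/((-4 - 4 - 1*(-4)*(3 - 4))/((-4)*(3 - 4)) + 6))*218)*(-34) = (-4*(3 + 6/(-¼*(-4 - 4 - 1*(-4)*(-1))/(-1) + 6))*218)*(-34) = (-4*(3 + 6/(-¼*(-1)*(-4 - 4 - 4) + 6))*218)*(-34) = (-4*(3 + 6/(-¼*(-1)*(-12) + 6))*218)*(-34) = (-4*(3 + 6/(-3 + 6))*218)*(-34) = (-4*(3 + 6/3)*218)*(-34) = (-4*(3 + 6*(⅓))*218)*(-34) = (-4*(3 + 2)*218)*(-34) = (-4*5*218)*(-34) = -20*218*(-34) = -4360*(-34) = 148240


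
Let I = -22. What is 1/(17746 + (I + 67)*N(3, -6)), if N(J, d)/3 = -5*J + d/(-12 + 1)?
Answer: 11/173741 ≈ 6.3313e-5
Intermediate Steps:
N(J, d) = -15*J - 3*d/11 (N(J, d) = 3*(-5*J + d/(-12 + 1)) = 3*(-5*J + d/(-11)) = 3*(-5*J - d/11) = -15*J - 3*d/11)
1/(17746 + (I + 67)*N(3, -6)) = 1/(17746 + (-22 + 67)*(-15*3 - 3/11*(-6))) = 1/(17746 + 45*(-45 + 18/11)) = 1/(17746 + 45*(-477/11)) = 1/(17746 - 21465/11) = 1/(173741/11) = 11/173741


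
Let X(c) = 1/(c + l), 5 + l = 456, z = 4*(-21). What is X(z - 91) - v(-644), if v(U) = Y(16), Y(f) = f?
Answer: -4415/276 ≈ -15.996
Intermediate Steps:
z = -84
v(U) = 16
l = 451 (l = -5 + 456 = 451)
X(c) = 1/(451 + c) (X(c) = 1/(c + 451) = 1/(451 + c))
X(z - 91) - v(-644) = 1/(451 + (-84 - 91)) - 1*16 = 1/(451 - 175) - 16 = 1/276 - 16 = -4415/276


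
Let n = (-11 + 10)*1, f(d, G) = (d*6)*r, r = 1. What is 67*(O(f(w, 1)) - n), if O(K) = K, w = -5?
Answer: -1943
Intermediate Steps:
f(d, G) = 6*d (f(d, G) = (d*6)*1 = (6*d)*1 = 6*d)
n = -1 (n = -1*1 = -1)
67*(O(f(w, 1)) - n) = 67*(6*(-5) - 1*(-1)) = 67*(-30 + 1) = 67*(-29) = -1943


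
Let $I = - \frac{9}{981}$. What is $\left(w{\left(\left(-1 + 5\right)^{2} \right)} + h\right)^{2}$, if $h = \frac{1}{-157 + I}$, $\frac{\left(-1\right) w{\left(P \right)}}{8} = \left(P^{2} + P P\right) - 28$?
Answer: $\frac{4391118743277289}{292888996} \approx 1.4992 \cdot 10^{7}$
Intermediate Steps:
$I = - \frac{1}{109}$ ($I = \left(-9\right) \frac{1}{981} = - \frac{1}{109} \approx -0.0091743$)
$w{\left(P \right)} = 224 - 16 P^{2}$ ($w{\left(P \right)} = - 8 \left(\left(P^{2} + P P\right) - 28\right) = - 8 \left(\left(P^{2} + P^{2}\right) - 28\right) = - 8 \left(2 P^{2} - 28\right) = - 8 \left(-28 + 2 P^{2}\right) = 224 - 16 P^{2}$)
$h = - \frac{109}{17114}$ ($h = \frac{1}{-157 - \frac{1}{109}} = \frac{1}{- \frac{17114}{109}} = - \frac{109}{17114} \approx -0.0063691$)
$\left(w{\left(\left(-1 + 5\right)^{2} \right)} + h\right)^{2} = \left(\left(224 - 16 \left(\left(-1 + 5\right)^{2}\right)^{2}\right) - \frac{109}{17114}\right)^{2} = \left(\left(224 - 16 \left(4^{2}\right)^{2}\right) - \frac{109}{17114}\right)^{2} = \left(\left(224 - 16 \cdot 16^{2}\right) - \frac{109}{17114}\right)^{2} = \left(\left(224 - 4096\right) - \frac{109}{17114}\right)^{2} = \left(-3872 - \frac{109}{17114}\right)^{2} = \left(- \frac{66265517}{17114}\right)^{2} = \frac{4391118743277289}{292888996}$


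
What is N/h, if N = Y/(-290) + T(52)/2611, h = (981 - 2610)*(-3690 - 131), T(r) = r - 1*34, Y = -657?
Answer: 191183/523673361190 ≈ 3.6508e-7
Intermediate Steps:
T(r) = -34 + r (T(r) = r - 34 = -34 + r)
h = 6224409 (h = -1629*(-3821) = 6224409)
N = 1720647/757190 (N = -657/(-290) + (-34 + 52)/2611 = -657*(-1/290) + 18*(1/2611) = 657/290 + 18/2611 = 1720647/757190 ≈ 2.2724)
N/h = (1720647/757190)/6224409 = (1720647/757190)*(1/6224409) = 191183/523673361190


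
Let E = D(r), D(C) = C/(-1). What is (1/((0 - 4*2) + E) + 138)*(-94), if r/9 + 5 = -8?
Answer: -1414042/109 ≈ -12973.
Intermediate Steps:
r = -117 (r = -45 + 9*(-8) = -45 - 72 = -117)
D(C) = -C (D(C) = C*(-1) = -C)
E = 117 (E = -1*(-117) = 117)
(1/((0 - 4*2) + E) + 138)*(-94) = (1/((0 - 4*2) + 117) + 138)*(-94) = (1/((0 - 8) + 117) + 138)*(-94) = (1/(-8 + 117) + 138)*(-94) = (1/109 + 138)*(-94) = (15043/109)*(-94) = -1414042/109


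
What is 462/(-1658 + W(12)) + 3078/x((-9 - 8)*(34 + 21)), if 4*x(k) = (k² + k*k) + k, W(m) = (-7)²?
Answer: -262513974/937250545 ≈ -0.28009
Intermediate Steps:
W(m) = 49
x(k) = k²/2 + k/4 (x(k) = ((k² + k*k) + k)/4 = ((k² + k²) + k)/4 = (2*k² + k)/4 = (k + 2*k²)/4 = k²/2 + k/4)
462/(-1658 + W(12)) + 3078/x((-9 - 8)*(34 + 21)) = 462/(-1658 + 49) + 3078/((((-9 - 8)*(34 + 21))*(1 + 2*((-9 - 8)*(34 + 21)))/4)) = 462/(-1609) + 3078/(((-17*55)*(1 + 2*(-17*55))/4)) = 462*(-1/1609) + 3078/(((¼)*(-935)*(1 + 2*(-935)))) = -462/1609 + 3078/(((¼)*(-935)*(1 - 1870))) = -462/1609 + 3078/(((¼)*(-935)*(-1869))) = -462/1609 + 3078/(1747515/4) = -462/1609 + 3078*(4/1747515) = -462/1609 + 4104/582505 = -262513974/937250545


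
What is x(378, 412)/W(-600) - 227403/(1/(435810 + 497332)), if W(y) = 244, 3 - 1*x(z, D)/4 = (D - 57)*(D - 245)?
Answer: -12944156763068/61 ≈ -2.1220e+11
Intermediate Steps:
x(z, D) = 12 - 4*(-245 + D)*(-57 + D) (x(z, D) = 12 - 4*(D - 57)*(D - 245) = 12 - 4*(-57 + D)*(-245 + D) = 12 - 4*(-245 + D)*(-57 + D))
x(378, 412)/W(-600) - 227403/(1/(435810 + 497332)) = (-55848 - 4*412**2 + 1208*412)/244 - 227403/(1/(435810 + 497332)) = (-55848 - 4*169744 + 497696)*(1/244) - 227403/(1/933142) = (-55848 - 678976 + 497696)*(1/244) - 227403/1/933142 = -237128*1/244 - 227403*933142 = -59282/61 - 212199290226 = -12944156763068/61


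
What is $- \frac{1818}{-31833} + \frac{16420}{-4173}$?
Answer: $- \frac{19078198}{4919967} \approx -3.8777$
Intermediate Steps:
$- \frac{1818}{-31833} + \frac{16420}{-4173} = \left(-1818\right) \left(- \frac{1}{31833}\right) + 16420 \left(- \frac{1}{4173}\right) = \frac{202}{3537} - \frac{16420}{4173} = - \frac{19078198}{4919967}$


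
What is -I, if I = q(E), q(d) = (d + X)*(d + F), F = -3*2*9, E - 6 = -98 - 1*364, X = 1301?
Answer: 430950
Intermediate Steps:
E = -456 (E = 6 + (-98 - 1*364) = 6 + (-98 - 364) = 6 - 462 = -456)
F = -54 (F = -6*9 = -54)
q(d) = (-54 + d)*(1301 + d) (q(d) = (d + 1301)*(d - 54) = (1301 + d)*(-54 + d) = (-54 + d)*(1301 + d))
I = -430950 (I = -70254 + (-456)² + 1247*(-456) = -70254 + 207936 - 568632 = -430950)
-I = -1*(-430950) = 430950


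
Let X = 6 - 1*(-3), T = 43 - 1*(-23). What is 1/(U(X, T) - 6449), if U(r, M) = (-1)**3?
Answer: -1/6450 ≈ -0.00015504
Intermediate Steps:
T = 66 (T = 43 + 23 = 66)
X = 9 (X = 6 + 3 = 9)
U(r, M) = -1
1/(U(X, T) - 6449) = 1/(-1 - 6449) = 1/(-6450) = -1/6450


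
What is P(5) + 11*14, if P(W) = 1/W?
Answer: 771/5 ≈ 154.20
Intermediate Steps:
P(5) + 11*14 = 1/5 + 11*14 = ⅕ + 154 = 771/5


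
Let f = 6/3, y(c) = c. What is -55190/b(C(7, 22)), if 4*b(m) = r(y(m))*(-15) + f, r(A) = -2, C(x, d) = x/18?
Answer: -27595/4 ≈ -6898.8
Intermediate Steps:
f = 2 (f = 6*(1/3) = 2)
C(x, d) = x/18 (C(x, d) = x*(1/18) = x/18)
b(m) = 8 (b(m) = (-2*(-15) + 2)/4 = (30 + 2)/4 = (1/4)*32 = 8)
-55190/b(C(7, 22)) = -55190/8 = -55190*1/8 = -27595/4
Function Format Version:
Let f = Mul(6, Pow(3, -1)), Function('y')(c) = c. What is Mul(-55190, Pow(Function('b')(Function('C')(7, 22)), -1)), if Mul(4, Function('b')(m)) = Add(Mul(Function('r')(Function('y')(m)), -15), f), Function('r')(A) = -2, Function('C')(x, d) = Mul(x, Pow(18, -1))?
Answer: Rational(-27595, 4) ≈ -6898.8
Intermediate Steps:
f = 2 (f = Mul(6, Rational(1, 3)) = 2)
Function('C')(x, d) = Mul(Rational(1, 18), x) (Function('C')(x, d) = Mul(x, Rational(1, 18)) = Mul(Rational(1, 18), x))
Function('b')(m) = 8 (Function('b')(m) = Mul(Rational(1, 4), Add(Mul(-2, -15), 2)) = Mul(Rational(1, 4), Add(30, 2)) = Mul(Rational(1, 4), 32) = 8)
Mul(-55190, Pow(Function('b')(Function('C')(7, 22)), -1)) = Mul(-55190, Pow(8, -1)) = Mul(-55190, Rational(1, 8)) = Rational(-27595, 4)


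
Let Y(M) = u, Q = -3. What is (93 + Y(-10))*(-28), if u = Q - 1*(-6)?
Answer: -2688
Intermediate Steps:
u = 3 (u = -3 - 1*(-6) = -3 + 6 = 3)
Y(M) = 3
(93 + Y(-10))*(-28) = (93 + 3)*(-28) = 96*(-28) = -2688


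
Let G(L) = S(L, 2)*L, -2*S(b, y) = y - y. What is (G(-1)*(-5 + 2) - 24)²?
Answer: 576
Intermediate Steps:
S(b, y) = 0 (S(b, y) = -(y - y)/2 = -½*0 = 0)
G(L) = 0 (G(L) = 0*L = 0)
(G(-1)*(-5 + 2) - 24)² = (0*(-5 + 2) - 24)² = (0*(-3) - 24)² = (0 - 24)² = (-24)² = 576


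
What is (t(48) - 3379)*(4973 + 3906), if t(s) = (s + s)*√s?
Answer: -30002141 + 3409536*√3 ≈ -2.4097e+7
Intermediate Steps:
t(s) = 2*s^(3/2) (t(s) = (2*s)*√s = 2*s^(3/2))
(t(48) - 3379)*(4973 + 3906) = (2*48^(3/2) - 3379)*(4973 + 3906) = (2*(192*√3) - 3379)*8879 = (384*√3 - 3379)*8879 = (-3379 + 384*√3)*8879 = -30002141 + 3409536*√3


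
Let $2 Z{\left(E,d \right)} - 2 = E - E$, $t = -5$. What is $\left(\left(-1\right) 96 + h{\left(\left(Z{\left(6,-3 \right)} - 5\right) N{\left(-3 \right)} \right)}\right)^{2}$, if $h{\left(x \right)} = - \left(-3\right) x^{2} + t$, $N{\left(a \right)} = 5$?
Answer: $1207801$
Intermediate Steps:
$Z{\left(E,d \right)} = 1$ ($Z{\left(E,d \right)} = 1 + \frac{E - E}{2} = 1 + \frac{1}{2} \cdot 0 = 1 + 0 = 1$)
$h{\left(x \right)} = -5 + 3 x^{2}$ ($h{\left(x \right)} = - \left(-3\right) x^{2} - 5 = 3 x^{2} - 5 = -5 + 3 x^{2}$)
$\left(\left(-1\right) 96 + h{\left(\left(Z{\left(6,-3 \right)} - 5\right) N{\left(-3 \right)} \right)}\right)^{2} = \left(\left(-1\right) 96 - \left(5 - 3 \left(\left(1 - 5\right) 5\right)^{2}\right)\right)^{2} = \left(-96 - \left(5 - 3 \left(\left(-4\right) 5\right)^{2}\right)\right)^{2} = \left(-96 - \left(5 - 3 \left(-20\right)^{2}\right)\right)^{2} = \left(-96 + \left(-5 + 3 \cdot 400\right)\right)^{2} = \left(-96 + \left(-5 + 1200\right)\right)^{2} = \left(-96 + 1195\right)^{2} = 1099^{2} = 1207801$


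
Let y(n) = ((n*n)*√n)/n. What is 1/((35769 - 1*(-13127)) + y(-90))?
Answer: 6112/298943477 + 135*I*√10/1195773908 ≈ 2.0445e-5 + 3.5701e-7*I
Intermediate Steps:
y(n) = n^(3/2) (y(n) = (n²*√n)/n = n^(5/2)/n = n^(3/2))
1/((35769 - 1*(-13127)) + y(-90)) = 1/((35769 - 1*(-13127)) + (-90)^(3/2)) = 1/((35769 + 13127) - 270*I*√10) = 1/(48896 - 270*I*√10)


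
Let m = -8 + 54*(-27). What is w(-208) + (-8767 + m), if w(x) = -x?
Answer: -10025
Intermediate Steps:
m = -1466 (m = -8 - 1458 = -1466)
w(-208) + (-8767 + m) = -1*(-208) + (-8767 - 1466) = 208 - 10233 = -10025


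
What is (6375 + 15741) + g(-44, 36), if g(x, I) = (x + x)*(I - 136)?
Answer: 30916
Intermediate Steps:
g(x, I) = 2*x*(-136 + I) (g(x, I) = (2*x)*(-136 + I) = 2*x*(-136 + I))
(6375 + 15741) + g(-44, 36) = (6375 + 15741) + 2*(-44)*(-136 + 36) = 22116 + 2*(-44)*(-100) = 22116 + 8800 = 30916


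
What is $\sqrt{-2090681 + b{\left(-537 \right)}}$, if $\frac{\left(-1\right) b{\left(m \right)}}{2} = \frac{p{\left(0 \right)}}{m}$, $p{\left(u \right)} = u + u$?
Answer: $i \sqrt{2090681} \approx 1445.9 i$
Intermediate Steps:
$p{\left(u \right)} = 2 u$
$b{\left(m \right)} = 0$ ($b{\left(m \right)} = - 2 \frac{2 \cdot 0}{m} = - 2 \frac{0}{m} = \left(-2\right) 0 = 0$)
$\sqrt{-2090681 + b{\left(-537 \right)}} = \sqrt{-2090681 + 0} = \sqrt{-2090681} = i \sqrt{2090681}$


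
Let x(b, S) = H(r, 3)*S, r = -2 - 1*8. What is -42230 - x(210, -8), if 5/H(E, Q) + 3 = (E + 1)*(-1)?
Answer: -126670/3 ≈ -42223.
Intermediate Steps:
r = -10 (r = -2 - 8 = -10)
H(E, Q) = 5/(-4 - E) (H(E, Q) = 5/(-3 + (E + 1)*(-1)) = 5/(-3 + (1 + E)*(-1)) = 5/(-3 + (-1 - E)) = 5/(-4 - E))
x(b, S) = 5*S/6 (x(b, S) = (-5/(4 - 10))*S = (-5/(-6))*S = (-5*(-1/6))*S = 5*S/6)
-42230 - x(210, -8) = -42230 - 5*(-8)/6 = -42230 - 1*(-20/3) = -42230 + 20/3 = -126670/3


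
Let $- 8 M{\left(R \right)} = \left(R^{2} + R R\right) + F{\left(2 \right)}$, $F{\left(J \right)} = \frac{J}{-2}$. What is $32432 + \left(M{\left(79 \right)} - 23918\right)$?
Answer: $\frac{55631}{8} \approx 6953.9$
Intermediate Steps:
$F{\left(J \right)} = - \frac{J}{2}$ ($F{\left(J \right)} = J \left(- \frac{1}{2}\right) = - \frac{J}{2}$)
$M{\left(R \right)} = \frac{1}{8} - \frac{R^{2}}{4}$ ($M{\left(R \right)} = - \frac{\left(R^{2} + R R\right) - 1}{8} = - \frac{\left(R^{2} + R^{2}\right) - 1}{8} = - \frac{2 R^{2} - 1}{8} = - \frac{-1 + 2 R^{2}}{8} = \frac{1}{8} - \frac{R^{2}}{4}$)
$32432 + \left(M{\left(79 \right)} - 23918\right) = 32432 + \left(\left(\frac{1}{8} - \frac{79^{2}}{4}\right) - 23918\right) = 32432 + \left(\left(\frac{1}{8} - \frac{6241}{4}\right) - 23918\right) = 32432 - \frac{203825}{8} = \frac{55631}{8}$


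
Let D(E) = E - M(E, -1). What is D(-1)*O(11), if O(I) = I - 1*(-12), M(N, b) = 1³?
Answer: -46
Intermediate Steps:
M(N, b) = 1
D(E) = -1 + E (D(E) = E - 1*1 = E - 1 = -1 + E)
O(I) = 12 + I (O(I) = I + 12 = 12 + I)
D(-1)*O(11) = (-1 - 1)*(12 + 11) = -2*23 = -46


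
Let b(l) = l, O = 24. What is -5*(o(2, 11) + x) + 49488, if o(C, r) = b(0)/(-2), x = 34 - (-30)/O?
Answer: 197247/4 ≈ 49312.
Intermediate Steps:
x = 141/4 (x = 34 - (-30)/24 = 34 - 1*(-5/4) = 34 + 5/4 = 141/4 ≈ 35.250)
o(C, r) = 0 (o(C, r) = 0/(-2) = 0*(-½) = 0)
-5*(o(2, 11) + x) + 49488 = -5*(0 + 141/4) + 49488 = -5*141/4 + 49488 = -705/4 + 49488 = 197247/4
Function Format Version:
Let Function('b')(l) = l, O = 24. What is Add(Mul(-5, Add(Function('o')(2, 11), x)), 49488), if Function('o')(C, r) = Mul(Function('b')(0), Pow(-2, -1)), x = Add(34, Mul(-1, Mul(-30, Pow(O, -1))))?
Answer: Rational(197247, 4) ≈ 49312.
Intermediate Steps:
x = Rational(141, 4) (x = Add(34, Mul(-1, Mul(-30, Pow(24, -1)))) = Add(34, Mul(-1, Mul(-30, Rational(1, 24)))) = Add(34, Mul(-1, Rational(-5, 4))) = Add(34, Rational(5, 4)) = Rational(141, 4) ≈ 35.250)
Function('o')(C, r) = 0 (Function('o')(C, r) = Mul(0, Pow(-2, -1)) = Mul(0, Rational(-1, 2)) = 0)
Add(Mul(-5, Add(Function('o')(2, 11), x)), 49488) = Add(Mul(-5, Add(0, Rational(141, 4))), 49488) = Add(Mul(-5, Rational(141, 4)), 49488) = Add(Rational(-705, 4), 49488) = Rational(197247, 4)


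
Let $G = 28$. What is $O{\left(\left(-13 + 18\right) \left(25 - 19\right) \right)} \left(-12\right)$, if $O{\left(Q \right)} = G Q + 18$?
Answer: $-10296$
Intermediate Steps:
$O{\left(Q \right)} = 18 + 28 Q$ ($O{\left(Q \right)} = 28 Q + 18 = 18 + 28 Q$)
$O{\left(\left(-13 + 18\right) \left(25 - 19\right) \right)} \left(-12\right) = \left(18 + 28 \left(-13 + 18\right) \left(25 - 19\right)\right) \left(-12\right) = \left(18 + 28 \cdot 5 \cdot 6\right) \left(-12\right) = \left(18 + 28 \cdot 30\right) \left(-12\right) = \left(18 + 840\right) \left(-12\right) = 858 \left(-12\right) = -10296$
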